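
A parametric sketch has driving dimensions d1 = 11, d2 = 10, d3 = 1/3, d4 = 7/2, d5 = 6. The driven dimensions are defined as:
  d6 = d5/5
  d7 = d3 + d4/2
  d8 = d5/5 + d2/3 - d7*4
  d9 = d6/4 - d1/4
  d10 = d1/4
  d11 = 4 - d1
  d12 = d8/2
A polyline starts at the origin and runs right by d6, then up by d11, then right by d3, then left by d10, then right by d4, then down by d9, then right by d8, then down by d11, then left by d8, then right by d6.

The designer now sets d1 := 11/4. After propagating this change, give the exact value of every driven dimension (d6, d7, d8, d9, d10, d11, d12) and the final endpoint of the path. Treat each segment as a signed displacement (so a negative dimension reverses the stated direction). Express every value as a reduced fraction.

Apply edit: d1 := 11/4
  d6 = d5/5 = 6/5
  d7 = d3 + d4/2 = 25/12
  d8 = d5/5 + d2/3 - d7*4 = -19/5
  d9 = d6/4 - d1/4 = -31/80
  d10 = d1/4 = 11/16
  d11 = 4 - d1 = 5/4
  d12 = d8/2 = -19/10
Walk from origin (0, 0):
  seg 1: right by d6 = 6/5 → (6/5, 0)
  seg 2: up by d11 = 5/4 → (6/5, 5/4)
  seg 3: right by d3 = 1/3 → (23/15, 5/4)
  seg 4: left by d10 = 11/16 → (203/240, 5/4)
  seg 5: right by d4 = 7/2 → (1043/240, 5/4)
  seg 6: down by d9 = -31/80 → (1043/240, 131/80)
  seg 7: right by d8 = -19/5 → (131/240, 131/80)
  seg 8: down by d11 = 5/4 → (131/240, 31/80)
  seg 9: left by d8 = -19/5 → (1043/240, 31/80)
  seg 10: right by d6 = 6/5 → (1331/240, 31/80)

d6 = 6/5
d7 = 25/12
d8 = -19/5
d9 = -31/80
d10 = 11/16
d11 = 5/4
d12 = -19/10
endpoint = (1331/240, 31/80)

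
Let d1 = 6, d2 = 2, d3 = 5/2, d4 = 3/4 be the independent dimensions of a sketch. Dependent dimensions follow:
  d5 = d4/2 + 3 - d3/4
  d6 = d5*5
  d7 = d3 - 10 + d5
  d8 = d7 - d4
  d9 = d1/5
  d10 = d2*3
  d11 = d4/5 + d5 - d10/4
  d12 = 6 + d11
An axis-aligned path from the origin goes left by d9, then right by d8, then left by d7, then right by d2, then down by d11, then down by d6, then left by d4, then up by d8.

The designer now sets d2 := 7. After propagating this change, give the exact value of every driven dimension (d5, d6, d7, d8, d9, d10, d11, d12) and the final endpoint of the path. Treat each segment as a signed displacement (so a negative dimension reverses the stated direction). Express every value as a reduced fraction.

d5 = 11/4
d6 = 55/4
d7 = -19/4
d8 = -11/2
d9 = 6/5
d10 = 21
d11 = -47/20
d12 = 73/20
endpoint = (43/10, -169/10)

Apply edit: d2 := 7
  d5 = d4/2 + 3 - d3/4 = 11/4
  d6 = d5*5 = 55/4
  d7 = d3 - 10 + d5 = -19/4
  d8 = d7 - d4 = -11/2
  d9 = d1/5 = 6/5
  d10 = d2*3 = 21
  d11 = d4/5 + d5 - d10/4 = -47/20
  d12 = 6 + d11 = 73/20
Walk from origin (0, 0):
  seg 1: left by d9 = 6/5 → (-6/5, 0)
  seg 2: right by d8 = -11/2 → (-67/10, 0)
  seg 3: left by d7 = -19/4 → (-39/20, 0)
  seg 4: right by d2 = 7 → (101/20, 0)
  seg 5: down by d11 = -47/20 → (101/20, 47/20)
  seg 6: down by d6 = 55/4 → (101/20, -57/5)
  seg 7: left by d4 = 3/4 → (43/10, -57/5)
  seg 8: up by d8 = -11/2 → (43/10, -169/10)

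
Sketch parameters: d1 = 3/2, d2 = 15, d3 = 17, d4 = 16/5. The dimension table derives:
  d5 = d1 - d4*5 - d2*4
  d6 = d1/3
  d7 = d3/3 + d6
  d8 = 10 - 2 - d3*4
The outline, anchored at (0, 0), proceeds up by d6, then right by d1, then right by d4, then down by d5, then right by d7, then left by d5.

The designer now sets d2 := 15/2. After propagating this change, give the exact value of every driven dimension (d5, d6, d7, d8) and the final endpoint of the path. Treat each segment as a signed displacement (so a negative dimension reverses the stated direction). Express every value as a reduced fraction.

Apply edit: d2 := 15/2
  d5 = d1 - d4*5 - d2*4 = -89/2
  d6 = d1/3 = 1/2
  d7 = d3/3 + d6 = 37/6
  d8 = 10 - 2 - d3*4 = -60
Walk from origin (0, 0):
  seg 1: up by d6 = 1/2 → (0, 1/2)
  seg 2: right by d1 = 3/2 → (3/2, 1/2)
  seg 3: right by d4 = 16/5 → (47/10, 1/2)
  seg 4: down by d5 = -89/2 → (47/10, 45)
  seg 5: right by d7 = 37/6 → (163/15, 45)
  seg 6: left by d5 = -89/2 → (1661/30, 45)

d5 = -89/2
d6 = 1/2
d7 = 37/6
d8 = -60
endpoint = (1661/30, 45)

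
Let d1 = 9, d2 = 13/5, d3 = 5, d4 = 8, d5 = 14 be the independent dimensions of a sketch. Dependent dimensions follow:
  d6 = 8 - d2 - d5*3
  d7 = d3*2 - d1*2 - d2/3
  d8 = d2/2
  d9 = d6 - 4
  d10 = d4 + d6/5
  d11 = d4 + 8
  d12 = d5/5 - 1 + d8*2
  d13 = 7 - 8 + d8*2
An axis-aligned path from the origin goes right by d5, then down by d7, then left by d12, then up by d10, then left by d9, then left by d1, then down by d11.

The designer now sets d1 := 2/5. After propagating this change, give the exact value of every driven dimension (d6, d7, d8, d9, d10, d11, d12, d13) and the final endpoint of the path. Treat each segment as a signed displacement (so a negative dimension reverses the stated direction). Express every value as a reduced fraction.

d6 = -183/5
d7 = 25/3
d8 = 13/10
d9 = -203/5
d10 = 17/25
d11 = 16
d12 = 22/5
d13 = 8/5
endpoint = (249/5, -1774/75)

Apply edit: d1 := 2/5
  d6 = 8 - d2 - d5*3 = -183/5
  d7 = d3*2 - d1*2 - d2/3 = 25/3
  d8 = d2/2 = 13/10
  d9 = d6 - 4 = -203/5
  d10 = d4 + d6/5 = 17/25
  d11 = d4 + 8 = 16
  d12 = d5/5 - 1 + d8*2 = 22/5
  d13 = 7 - 8 + d8*2 = 8/5
Walk from origin (0, 0):
  seg 1: right by d5 = 14 → (14, 0)
  seg 2: down by d7 = 25/3 → (14, -25/3)
  seg 3: left by d12 = 22/5 → (48/5, -25/3)
  seg 4: up by d10 = 17/25 → (48/5, -574/75)
  seg 5: left by d9 = -203/5 → (251/5, -574/75)
  seg 6: left by d1 = 2/5 → (249/5, -574/75)
  seg 7: down by d11 = 16 → (249/5, -1774/75)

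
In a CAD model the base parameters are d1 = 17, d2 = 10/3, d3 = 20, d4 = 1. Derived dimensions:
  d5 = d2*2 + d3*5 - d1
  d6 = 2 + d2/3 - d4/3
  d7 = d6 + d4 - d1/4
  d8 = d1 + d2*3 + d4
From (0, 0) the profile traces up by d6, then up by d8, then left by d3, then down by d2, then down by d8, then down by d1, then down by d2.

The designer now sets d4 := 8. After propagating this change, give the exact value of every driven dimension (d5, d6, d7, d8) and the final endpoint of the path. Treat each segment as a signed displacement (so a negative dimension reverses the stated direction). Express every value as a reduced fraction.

d5 = 269/3
d6 = 4/9
d7 = 151/36
d8 = 35
endpoint = (-20, -209/9)

Apply edit: d4 := 8
  d5 = d2*2 + d3*5 - d1 = 269/3
  d6 = 2 + d2/3 - d4/3 = 4/9
  d7 = d6 + d4 - d1/4 = 151/36
  d8 = d1 + d2*3 + d4 = 35
Walk from origin (0, 0):
  seg 1: up by d6 = 4/9 → (0, 4/9)
  seg 2: up by d8 = 35 → (0, 319/9)
  seg 3: left by d3 = 20 → (-20, 319/9)
  seg 4: down by d2 = 10/3 → (-20, 289/9)
  seg 5: down by d8 = 35 → (-20, -26/9)
  seg 6: down by d1 = 17 → (-20, -179/9)
  seg 7: down by d2 = 10/3 → (-20, -209/9)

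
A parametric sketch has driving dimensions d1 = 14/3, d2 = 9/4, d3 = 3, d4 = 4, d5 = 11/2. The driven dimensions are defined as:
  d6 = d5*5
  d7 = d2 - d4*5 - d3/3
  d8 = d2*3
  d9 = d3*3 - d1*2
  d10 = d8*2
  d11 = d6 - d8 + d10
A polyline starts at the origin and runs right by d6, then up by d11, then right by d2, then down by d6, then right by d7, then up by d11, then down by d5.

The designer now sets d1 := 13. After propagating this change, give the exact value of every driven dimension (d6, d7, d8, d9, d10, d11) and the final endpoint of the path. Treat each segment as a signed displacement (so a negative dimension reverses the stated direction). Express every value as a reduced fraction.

d6 = 55/2
d7 = -75/4
d8 = 27/4
d9 = -17
d10 = 27/2
d11 = 137/4
endpoint = (11, 71/2)

Apply edit: d1 := 13
  d6 = d5*5 = 55/2
  d7 = d2 - d4*5 - d3/3 = -75/4
  d8 = d2*3 = 27/4
  d9 = d3*3 - d1*2 = -17
  d10 = d8*2 = 27/2
  d11 = d6 - d8 + d10 = 137/4
Walk from origin (0, 0):
  seg 1: right by d6 = 55/2 → (55/2, 0)
  seg 2: up by d11 = 137/4 → (55/2, 137/4)
  seg 3: right by d2 = 9/4 → (119/4, 137/4)
  seg 4: down by d6 = 55/2 → (119/4, 27/4)
  seg 5: right by d7 = -75/4 → (11, 27/4)
  seg 6: up by d11 = 137/4 → (11, 41)
  seg 7: down by d5 = 11/2 → (11, 71/2)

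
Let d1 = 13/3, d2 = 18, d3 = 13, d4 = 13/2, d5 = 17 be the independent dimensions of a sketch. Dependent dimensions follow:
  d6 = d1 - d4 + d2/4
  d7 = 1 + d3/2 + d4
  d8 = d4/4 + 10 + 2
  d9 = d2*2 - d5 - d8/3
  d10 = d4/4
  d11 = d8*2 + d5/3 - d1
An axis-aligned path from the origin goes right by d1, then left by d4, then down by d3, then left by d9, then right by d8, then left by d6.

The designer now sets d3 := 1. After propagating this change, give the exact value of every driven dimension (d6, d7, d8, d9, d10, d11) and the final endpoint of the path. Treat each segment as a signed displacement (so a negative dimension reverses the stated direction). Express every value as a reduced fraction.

Apply edit: d3 := 1
  d6 = d1 - d4 + d2/4 = 7/3
  d7 = 1 + d3/2 + d4 = 8
  d8 = d4/4 + 10 + 2 = 109/8
  d9 = d2*2 - d5 - d8/3 = 347/24
  d10 = d4/4 = 13/8
  d11 = d8*2 + d5/3 - d1 = 343/12
Walk from origin (0, 0):
  seg 1: right by d1 = 13/3 → (13/3, 0)
  seg 2: left by d4 = 13/2 → (-13/6, 0)
  seg 3: down by d3 = 1 → (-13/6, -1)
  seg 4: left by d9 = 347/24 → (-133/8, -1)
  seg 5: right by d8 = 109/8 → (-3, -1)
  seg 6: left by d6 = 7/3 → (-16/3, -1)

d6 = 7/3
d7 = 8
d8 = 109/8
d9 = 347/24
d10 = 13/8
d11 = 343/12
endpoint = (-16/3, -1)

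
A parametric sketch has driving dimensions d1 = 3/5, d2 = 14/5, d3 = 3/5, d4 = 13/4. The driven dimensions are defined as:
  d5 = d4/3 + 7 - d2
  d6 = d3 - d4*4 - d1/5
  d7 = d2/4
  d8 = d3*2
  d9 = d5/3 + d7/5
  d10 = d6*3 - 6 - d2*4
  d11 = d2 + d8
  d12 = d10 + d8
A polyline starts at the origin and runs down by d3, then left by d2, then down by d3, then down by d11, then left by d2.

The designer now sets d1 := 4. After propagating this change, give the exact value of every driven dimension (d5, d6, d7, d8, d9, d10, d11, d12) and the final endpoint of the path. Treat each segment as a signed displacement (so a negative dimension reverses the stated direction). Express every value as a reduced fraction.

d5 = 317/60
d6 = -66/5
d7 = 7/10
d8 = 6/5
d9 = 1711/900
d10 = -284/5
d11 = 4
d12 = -278/5
endpoint = (-28/5, -26/5)

Apply edit: d1 := 4
  d5 = d4/3 + 7 - d2 = 317/60
  d6 = d3 - d4*4 - d1/5 = -66/5
  d7 = d2/4 = 7/10
  d8 = d3*2 = 6/5
  d9 = d5/3 + d7/5 = 1711/900
  d10 = d6*3 - 6 - d2*4 = -284/5
  d11 = d2 + d8 = 4
  d12 = d10 + d8 = -278/5
Walk from origin (0, 0):
  seg 1: down by d3 = 3/5 → (0, -3/5)
  seg 2: left by d2 = 14/5 → (-14/5, -3/5)
  seg 3: down by d3 = 3/5 → (-14/5, -6/5)
  seg 4: down by d11 = 4 → (-14/5, -26/5)
  seg 5: left by d2 = 14/5 → (-28/5, -26/5)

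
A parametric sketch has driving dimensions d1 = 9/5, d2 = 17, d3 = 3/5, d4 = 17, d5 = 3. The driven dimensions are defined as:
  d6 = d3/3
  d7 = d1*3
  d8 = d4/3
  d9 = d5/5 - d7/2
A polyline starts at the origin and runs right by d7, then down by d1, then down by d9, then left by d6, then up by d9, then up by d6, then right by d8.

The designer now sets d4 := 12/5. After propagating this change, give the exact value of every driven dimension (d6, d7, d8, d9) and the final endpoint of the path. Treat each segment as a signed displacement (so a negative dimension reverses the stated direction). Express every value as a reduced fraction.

d6 = 1/5
d7 = 27/5
d8 = 4/5
d9 = -21/10
endpoint = (6, -8/5)

Apply edit: d4 := 12/5
  d6 = d3/3 = 1/5
  d7 = d1*3 = 27/5
  d8 = d4/3 = 4/5
  d9 = d5/5 - d7/2 = -21/10
Walk from origin (0, 0):
  seg 1: right by d7 = 27/5 → (27/5, 0)
  seg 2: down by d1 = 9/5 → (27/5, -9/5)
  seg 3: down by d9 = -21/10 → (27/5, 3/10)
  seg 4: left by d6 = 1/5 → (26/5, 3/10)
  seg 5: up by d9 = -21/10 → (26/5, -9/5)
  seg 6: up by d6 = 1/5 → (26/5, -8/5)
  seg 7: right by d8 = 4/5 → (6, -8/5)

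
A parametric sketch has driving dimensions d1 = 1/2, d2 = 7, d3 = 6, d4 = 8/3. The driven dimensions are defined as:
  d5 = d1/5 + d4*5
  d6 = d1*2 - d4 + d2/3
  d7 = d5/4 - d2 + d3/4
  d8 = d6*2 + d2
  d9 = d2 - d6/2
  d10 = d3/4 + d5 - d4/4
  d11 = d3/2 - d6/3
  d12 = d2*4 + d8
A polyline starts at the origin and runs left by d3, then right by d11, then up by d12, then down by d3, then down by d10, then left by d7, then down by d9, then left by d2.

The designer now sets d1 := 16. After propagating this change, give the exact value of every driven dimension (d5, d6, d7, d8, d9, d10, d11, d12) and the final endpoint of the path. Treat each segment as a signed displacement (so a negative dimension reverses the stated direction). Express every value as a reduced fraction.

Apply edit: d1 := 16
  d5 = d1/5 + d4*5 = 248/15
  d6 = d1*2 - d4 + d2/3 = 95/3
  d7 = d5/4 - d2 + d3/4 = -41/30
  d8 = d6*2 + d2 = 211/3
  d9 = d2 - d6/2 = -53/6
  d10 = d3/4 + d5 - d4/4 = 521/30
  d11 = d3/2 - d6/3 = -68/9
  d12 = d2*4 + d8 = 295/3
Walk from origin (0, 0):
  seg 1: left by d3 = 6 → (-6, 0)
  seg 2: right by d11 = -68/9 → (-122/9, 0)
  seg 3: up by d12 = 295/3 → (-122/9, 295/3)
  seg 4: down by d3 = 6 → (-122/9, 277/3)
  seg 5: down by d10 = 521/30 → (-122/9, 2249/30)
  seg 6: left by d7 = -41/30 → (-1097/90, 2249/30)
  seg 7: down by d9 = -53/6 → (-1097/90, 419/5)
  seg 8: left by d2 = 7 → (-1727/90, 419/5)

d5 = 248/15
d6 = 95/3
d7 = -41/30
d8 = 211/3
d9 = -53/6
d10 = 521/30
d11 = -68/9
d12 = 295/3
endpoint = (-1727/90, 419/5)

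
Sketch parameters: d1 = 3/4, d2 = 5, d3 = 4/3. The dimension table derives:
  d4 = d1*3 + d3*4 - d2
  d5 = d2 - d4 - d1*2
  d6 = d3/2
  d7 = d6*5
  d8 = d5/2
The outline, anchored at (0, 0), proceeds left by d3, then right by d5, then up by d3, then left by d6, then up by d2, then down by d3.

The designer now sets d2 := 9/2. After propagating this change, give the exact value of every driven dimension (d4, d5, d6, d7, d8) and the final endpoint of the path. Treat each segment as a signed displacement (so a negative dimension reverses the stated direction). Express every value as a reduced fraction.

d4 = 37/12
d5 = -1/12
d6 = 2/3
d7 = 10/3
d8 = -1/24
endpoint = (-25/12, 9/2)

Apply edit: d2 := 9/2
  d4 = d1*3 + d3*4 - d2 = 37/12
  d5 = d2 - d4 - d1*2 = -1/12
  d6 = d3/2 = 2/3
  d7 = d6*5 = 10/3
  d8 = d5/2 = -1/24
Walk from origin (0, 0):
  seg 1: left by d3 = 4/3 → (-4/3, 0)
  seg 2: right by d5 = -1/12 → (-17/12, 0)
  seg 3: up by d3 = 4/3 → (-17/12, 4/3)
  seg 4: left by d6 = 2/3 → (-25/12, 4/3)
  seg 5: up by d2 = 9/2 → (-25/12, 35/6)
  seg 6: down by d3 = 4/3 → (-25/12, 9/2)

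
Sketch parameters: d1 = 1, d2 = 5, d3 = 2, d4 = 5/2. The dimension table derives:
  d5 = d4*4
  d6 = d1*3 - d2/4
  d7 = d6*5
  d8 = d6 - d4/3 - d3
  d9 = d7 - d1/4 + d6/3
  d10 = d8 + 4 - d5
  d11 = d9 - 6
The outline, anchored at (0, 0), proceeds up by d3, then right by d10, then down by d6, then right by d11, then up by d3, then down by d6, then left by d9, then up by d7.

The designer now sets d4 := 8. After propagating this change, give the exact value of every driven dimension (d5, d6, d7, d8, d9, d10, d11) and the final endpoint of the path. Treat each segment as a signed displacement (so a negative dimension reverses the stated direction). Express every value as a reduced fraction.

d5 = 32
d6 = 7/4
d7 = 35/4
d8 = -35/12
d9 = 109/12
d10 = -371/12
d11 = 37/12
endpoint = (-443/12, 37/4)

Apply edit: d4 := 8
  d5 = d4*4 = 32
  d6 = d1*3 - d2/4 = 7/4
  d7 = d6*5 = 35/4
  d8 = d6 - d4/3 - d3 = -35/12
  d9 = d7 - d1/4 + d6/3 = 109/12
  d10 = d8 + 4 - d5 = -371/12
  d11 = d9 - 6 = 37/12
Walk from origin (0, 0):
  seg 1: up by d3 = 2 → (0, 2)
  seg 2: right by d10 = -371/12 → (-371/12, 2)
  seg 3: down by d6 = 7/4 → (-371/12, 1/4)
  seg 4: right by d11 = 37/12 → (-167/6, 1/4)
  seg 5: up by d3 = 2 → (-167/6, 9/4)
  seg 6: down by d6 = 7/4 → (-167/6, 1/2)
  seg 7: left by d9 = 109/12 → (-443/12, 1/2)
  seg 8: up by d7 = 35/4 → (-443/12, 37/4)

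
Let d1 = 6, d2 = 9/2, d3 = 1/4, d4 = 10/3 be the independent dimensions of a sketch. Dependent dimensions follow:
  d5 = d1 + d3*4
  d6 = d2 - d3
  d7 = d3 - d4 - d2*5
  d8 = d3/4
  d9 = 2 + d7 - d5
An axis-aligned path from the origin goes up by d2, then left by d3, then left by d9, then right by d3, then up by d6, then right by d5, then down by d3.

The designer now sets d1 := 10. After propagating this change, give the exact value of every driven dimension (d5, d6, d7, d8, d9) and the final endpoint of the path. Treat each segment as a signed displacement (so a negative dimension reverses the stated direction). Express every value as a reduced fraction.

Apply edit: d1 := 10
  d5 = d1 + d3*4 = 11
  d6 = d2 - d3 = 17/4
  d7 = d3 - d4 - d2*5 = -307/12
  d8 = d3/4 = 1/16
  d9 = 2 + d7 - d5 = -415/12
Walk from origin (0, 0):
  seg 1: up by d2 = 9/2 → (0, 9/2)
  seg 2: left by d3 = 1/4 → (-1/4, 9/2)
  seg 3: left by d9 = -415/12 → (103/3, 9/2)
  seg 4: right by d3 = 1/4 → (415/12, 9/2)
  seg 5: up by d6 = 17/4 → (415/12, 35/4)
  seg 6: right by d5 = 11 → (547/12, 35/4)
  seg 7: down by d3 = 1/4 → (547/12, 17/2)

d5 = 11
d6 = 17/4
d7 = -307/12
d8 = 1/16
d9 = -415/12
endpoint = (547/12, 17/2)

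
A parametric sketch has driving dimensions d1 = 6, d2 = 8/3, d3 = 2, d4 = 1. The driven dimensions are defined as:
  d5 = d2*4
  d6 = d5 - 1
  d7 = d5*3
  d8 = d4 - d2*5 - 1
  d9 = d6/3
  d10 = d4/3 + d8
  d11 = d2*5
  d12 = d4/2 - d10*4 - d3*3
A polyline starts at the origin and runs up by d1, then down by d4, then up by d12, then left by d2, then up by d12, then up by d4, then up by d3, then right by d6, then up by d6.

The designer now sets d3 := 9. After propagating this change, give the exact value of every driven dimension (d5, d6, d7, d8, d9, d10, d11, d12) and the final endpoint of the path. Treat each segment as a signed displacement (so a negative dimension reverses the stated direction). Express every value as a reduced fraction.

Apply edit: d3 := 9
  d5 = d2*4 = 32/3
  d6 = d5 - 1 = 29/3
  d7 = d5*3 = 32
  d8 = d4 - d2*5 - 1 = -40/3
  d9 = d6/3 = 29/9
  d10 = d4/3 + d8 = -13
  d11 = d2*5 = 40/3
  d12 = d4/2 - d10*4 - d3*3 = 51/2
Walk from origin (0, 0):
  seg 1: up by d1 = 6 → (0, 6)
  seg 2: down by d4 = 1 → (0, 5)
  seg 3: up by d12 = 51/2 → (0, 61/2)
  seg 4: left by d2 = 8/3 → (-8/3, 61/2)
  seg 5: up by d12 = 51/2 → (-8/3, 56)
  seg 6: up by d4 = 1 → (-8/3, 57)
  seg 7: up by d3 = 9 → (-8/3, 66)
  seg 8: right by d6 = 29/3 → (7, 66)
  seg 9: up by d6 = 29/3 → (7, 227/3)

d5 = 32/3
d6 = 29/3
d7 = 32
d8 = -40/3
d9 = 29/9
d10 = -13
d11 = 40/3
d12 = 51/2
endpoint = (7, 227/3)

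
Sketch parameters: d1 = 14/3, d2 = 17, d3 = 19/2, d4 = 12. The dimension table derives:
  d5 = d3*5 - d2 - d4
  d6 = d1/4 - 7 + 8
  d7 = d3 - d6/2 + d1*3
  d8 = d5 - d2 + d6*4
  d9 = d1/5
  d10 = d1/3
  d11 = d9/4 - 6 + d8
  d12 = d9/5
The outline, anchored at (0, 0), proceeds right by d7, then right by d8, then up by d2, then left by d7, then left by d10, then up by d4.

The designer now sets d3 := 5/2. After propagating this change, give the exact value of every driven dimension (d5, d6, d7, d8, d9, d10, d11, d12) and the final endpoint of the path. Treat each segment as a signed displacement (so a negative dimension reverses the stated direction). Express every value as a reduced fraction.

d5 = -33/2
d6 = 13/6
d7 = 185/12
d8 = -149/6
d9 = 14/15
d10 = 14/9
d11 = -153/5
d12 = 14/75
endpoint = (-475/18, 29)

Apply edit: d3 := 5/2
  d5 = d3*5 - d2 - d4 = -33/2
  d6 = d1/4 - 7 + 8 = 13/6
  d7 = d3 - d6/2 + d1*3 = 185/12
  d8 = d5 - d2 + d6*4 = -149/6
  d9 = d1/5 = 14/15
  d10 = d1/3 = 14/9
  d11 = d9/4 - 6 + d8 = -153/5
  d12 = d9/5 = 14/75
Walk from origin (0, 0):
  seg 1: right by d7 = 185/12 → (185/12, 0)
  seg 2: right by d8 = -149/6 → (-113/12, 0)
  seg 3: up by d2 = 17 → (-113/12, 17)
  seg 4: left by d7 = 185/12 → (-149/6, 17)
  seg 5: left by d10 = 14/9 → (-475/18, 17)
  seg 6: up by d4 = 12 → (-475/18, 29)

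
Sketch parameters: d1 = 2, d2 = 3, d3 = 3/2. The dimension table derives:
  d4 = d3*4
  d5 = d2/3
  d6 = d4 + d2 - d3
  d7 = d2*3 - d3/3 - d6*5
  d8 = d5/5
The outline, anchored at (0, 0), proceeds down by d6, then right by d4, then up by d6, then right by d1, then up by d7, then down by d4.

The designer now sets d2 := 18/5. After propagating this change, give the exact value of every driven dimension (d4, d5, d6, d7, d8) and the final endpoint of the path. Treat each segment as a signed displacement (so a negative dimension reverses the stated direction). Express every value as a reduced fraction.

d4 = 6
d5 = 6/5
d6 = 81/10
d7 = -151/5
d8 = 6/25
endpoint = (8, -181/5)

Apply edit: d2 := 18/5
  d4 = d3*4 = 6
  d5 = d2/3 = 6/5
  d6 = d4 + d2 - d3 = 81/10
  d7 = d2*3 - d3/3 - d6*5 = -151/5
  d8 = d5/5 = 6/25
Walk from origin (0, 0):
  seg 1: down by d6 = 81/10 → (0, -81/10)
  seg 2: right by d4 = 6 → (6, -81/10)
  seg 3: up by d6 = 81/10 → (6, 0)
  seg 4: right by d1 = 2 → (8, 0)
  seg 5: up by d7 = -151/5 → (8, -151/5)
  seg 6: down by d4 = 6 → (8, -181/5)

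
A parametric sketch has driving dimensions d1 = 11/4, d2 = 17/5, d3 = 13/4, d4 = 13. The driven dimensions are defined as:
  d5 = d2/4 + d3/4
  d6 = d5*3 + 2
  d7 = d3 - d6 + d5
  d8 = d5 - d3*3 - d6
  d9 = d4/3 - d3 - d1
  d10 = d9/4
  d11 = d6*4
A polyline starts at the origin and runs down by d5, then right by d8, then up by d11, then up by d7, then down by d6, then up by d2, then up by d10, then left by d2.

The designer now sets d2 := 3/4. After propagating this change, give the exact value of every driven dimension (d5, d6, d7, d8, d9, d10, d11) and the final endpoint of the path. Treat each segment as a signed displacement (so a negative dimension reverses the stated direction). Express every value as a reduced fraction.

d5 = 1
d6 = 5
d7 = -3/4
d8 = -55/4
d9 = -5/3
d10 = -5/12
d11 = 20
endpoint = (-29/2, 163/12)

Apply edit: d2 := 3/4
  d5 = d2/4 + d3/4 = 1
  d6 = d5*3 + 2 = 5
  d7 = d3 - d6 + d5 = -3/4
  d8 = d5 - d3*3 - d6 = -55/4
  d9 = d4/3 - d3 - d1 = -5/3
  d10 = d9/4 = -5/12
  d11 = d6*4 = 20
Walk from origin (0, 0):
  seg 1: down by d5 = 1 → (0, -1)
  seg 2: right by d8 = -55/4 → (-55/4, -1)
  seg 3: up by d11 = 20 → (-55/4, 19)
  seg 4: up by d7 = -3/4 → (-55/4, 73/4)
  seg 5: down by d6 = 5 → (-55/4, 53/4)
  seg 6: up by d2 = 3/4 → (-55/4, 14)
  seg 7: up by d10 = -5/12 → (-55/4, 163/12)
  seg 8: left by d2 = 3/4 → (-29/2, 163/12)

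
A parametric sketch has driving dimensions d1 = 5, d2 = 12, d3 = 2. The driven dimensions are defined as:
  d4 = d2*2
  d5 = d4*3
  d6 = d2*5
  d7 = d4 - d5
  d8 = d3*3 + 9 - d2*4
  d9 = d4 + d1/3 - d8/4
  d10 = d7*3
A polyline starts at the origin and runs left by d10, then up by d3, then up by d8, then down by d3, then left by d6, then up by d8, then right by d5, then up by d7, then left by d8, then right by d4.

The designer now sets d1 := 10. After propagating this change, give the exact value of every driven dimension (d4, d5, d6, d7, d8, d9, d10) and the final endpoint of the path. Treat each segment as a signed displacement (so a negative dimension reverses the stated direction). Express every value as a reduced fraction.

d4 = 24
d5 = 72
d6 = 60
d7 = -48
d8 = -33
d9 = 427/12
d10 = -144
endpoint = (213, -114)

Apply edit: d1 := 10
  d4 = d2*2 = 24
  d5 = d4*3 = 72
  d6 = d2*5 = 60
  d7 = d4 - d5 = -48
  d8 = d3*3 + 9 - d2*4 = -33
  d9 = d4 + d1/3 - d8/4 = 427/12
  d10 = d7*3 = -144
Walk from origin (0, 0):
  seg 1: left by d10 = -144 → (144, 0)
  seg 2: up by d3 = 2 → (144, 2)
  seg 3: up by d8 = -33 → (144, -31)
  seg 4: down by d3 = 2 → (144, -33)
  seg 5: left by d6 = 60 → (84, -33)
  seg 6: up by d8 = -33 → (84, -66)
  seg 7: right by d5 = 72 → (156, -66)
  seg 8: up by d7 = -48 → (156, -114)
  seg 9: left by d8 = -33 → (189, -114)
  seg 10: right by d4 = 24 → (213, -114)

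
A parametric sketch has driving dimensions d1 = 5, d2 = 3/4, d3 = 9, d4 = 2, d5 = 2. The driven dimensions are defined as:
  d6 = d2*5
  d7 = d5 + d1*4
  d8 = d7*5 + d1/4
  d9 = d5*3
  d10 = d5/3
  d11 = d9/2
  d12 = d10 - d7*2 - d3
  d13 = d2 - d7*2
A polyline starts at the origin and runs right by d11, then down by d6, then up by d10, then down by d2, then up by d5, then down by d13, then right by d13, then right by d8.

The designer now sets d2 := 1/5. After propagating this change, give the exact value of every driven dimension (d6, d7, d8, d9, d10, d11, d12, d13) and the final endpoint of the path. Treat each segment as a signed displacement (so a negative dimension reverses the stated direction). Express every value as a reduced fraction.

Apply edit: d2 := 1/5
  d6 = d2*5 = 1
  d7 = d5 + d1*4 = 22
  d8 = d7*5 + d1/4 = 445/4
  d9 = d5*3 = 6
  d10 = d5/3 = 2/3
  d11 = d9/2 = 3
  d12 = d10 - d7*2 - d3 = -157/3
  d13 = d2 - d7*2 = -219/5
Walk from origin (0, 0):
  seg 1: right by d11 = 3 → (3, 0)
  seg 2: down by d6 = 1 → (3, -1)
  seg 3: up by d10 = 2/3 → (3, -1/3)
  seg 4: down by d2 = 1/5 → (3, -8/15)
  seg 5: up by d5 = 2 → (3, 22/15)
  seg 6: down by d13 = -219/5 → (3, 679/15)
  seg 7: right by d13 = -219/5 → (-204/5, 679/15)
  seg 8: right by d8 = 445/4 → (1409/20, 679/15)

d6 = 1
d7 = 22
d8 = 445/4
d9 = 6
d10 = 2/3
d11 = 3
d12 = -157/3
d13 = -219/5
endpoint = (1409/20, 679/15)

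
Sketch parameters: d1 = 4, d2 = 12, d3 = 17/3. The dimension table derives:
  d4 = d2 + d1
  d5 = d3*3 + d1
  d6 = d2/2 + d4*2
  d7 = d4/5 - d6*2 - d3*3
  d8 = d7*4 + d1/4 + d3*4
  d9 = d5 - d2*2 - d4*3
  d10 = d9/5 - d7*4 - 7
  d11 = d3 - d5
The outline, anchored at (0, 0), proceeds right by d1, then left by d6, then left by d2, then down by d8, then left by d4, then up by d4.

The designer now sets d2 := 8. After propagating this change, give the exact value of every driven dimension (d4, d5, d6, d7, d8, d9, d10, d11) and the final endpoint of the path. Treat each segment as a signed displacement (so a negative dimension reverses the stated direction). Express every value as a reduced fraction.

d4 = 12
d5 = 21
d6 = 28
d7 = -353/5
d8 = -3881/15
d9 = -31
d10 = 1346/5
d11 = -46/3
endpoint = (-44, 4061/15)

Apply edit: d2 := 8
  d4 = d2 + d1 = 12
  d5 = d3*3 + d1 = 21
  d6 = d2/2 + d4*2 = 28
  d7 = d4/5 - d6*2 - d3*3 = -353/5
  d8 = d7*4 + d1/4 + d3*4 = -3881/15
  d9 = d5 - d2*2 - d4*3 = -31
  d10 = d9/5 - d7*4 - 7 = 1346/5
  d11 = d3 - d5 = -46/3
Walk from origin (0, 0):
  seg 1: right by d1 = 4 → (4, 0)
  seg 2: left by d6 = 28 → (-24, 0)
  seg 3: left by d2 = 8 → (-32, 0)
  seg 4: down by d8 = -3881/15 → (-32, 3881/15)
  seg 5: left by d4 = 12 → (-44, 3881/15)
  seg 6: up by d4 = 12 → (-44, 4061/15)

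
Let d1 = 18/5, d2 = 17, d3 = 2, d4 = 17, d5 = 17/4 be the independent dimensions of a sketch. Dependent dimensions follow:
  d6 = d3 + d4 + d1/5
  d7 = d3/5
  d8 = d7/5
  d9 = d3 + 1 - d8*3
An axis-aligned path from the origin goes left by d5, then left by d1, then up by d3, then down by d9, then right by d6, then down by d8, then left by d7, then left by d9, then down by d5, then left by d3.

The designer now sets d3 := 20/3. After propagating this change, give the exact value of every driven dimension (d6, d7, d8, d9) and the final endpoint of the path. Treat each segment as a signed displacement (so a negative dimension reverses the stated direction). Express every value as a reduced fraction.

d6 = 1829/75
d7 = 4/3
d8 = 4/15
d9 = 103/15
endpoint = (167/100, -283/60)

Apply edit: d3 := 20/3
  d6 = d3 + d4 + d1/5 = 1829/75
  d7 = d3/5 = 4/3
  d8 = d7/5 = 4/15
  d9 = d3 + 1 - d8*3 = 103/15
Walk from origin (0, 0):
  seg 1: left by d5 = 17/4 → (-17/4, 0)
  seg 2: left by d1 = 18/5 → (-157/20, 0)
  seg 3: up by d3 = 20/3 → (-157/20, 20/3)
  seg 4: down by d9 = 103/15 → (-157/20, -1/5)
  seg 5: right by d6 = 1829/75 → (4961/300, -1/5)
  seg 6: down by d8 = 4/15 → (4961/300, -7/15)
  seg 7: left by d7 = 4/3 → (4561/300, -7/15)
  seg 8: left by d9 = 103/15 → (2501/300, -7/15)
  seg 9: down by d5 = 17/4 → (2501/300, -283/60)
  seg 10: left by d3 = 20/3 → (167/100, -283/60)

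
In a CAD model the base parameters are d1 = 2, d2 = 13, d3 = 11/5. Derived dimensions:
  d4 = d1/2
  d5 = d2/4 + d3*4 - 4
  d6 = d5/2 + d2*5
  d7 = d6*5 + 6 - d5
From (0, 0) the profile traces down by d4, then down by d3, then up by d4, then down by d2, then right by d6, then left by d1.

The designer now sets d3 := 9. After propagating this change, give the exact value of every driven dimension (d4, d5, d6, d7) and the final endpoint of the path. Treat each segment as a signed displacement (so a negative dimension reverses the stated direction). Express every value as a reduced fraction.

Apply edit: d3 := 9
  d4 = d1/2 = 1
  d5 = d2/4 + d3*4 - 4 = 141/4
  d6 = d5/2 + d2*5 = 661/8
  d7 = d6*5 + 6 - d5 = 3071/8
Walk from origin (0, 0):
  seg 1: down by d4 = 1 → (0, -1)
  seg 2: down by d3 = 9 → (0, -10)
  seg 3: up by d4 = 1 → (0, -9)
  seg 4: down by d2 = 13 → (0, -22)
  seg 5: right by d6 = 661/8 → (661/8, -22)
  seg 6: left by d1 = 2 → (645/8, -22)

d4 = 1
d5 = 141/4
d6 = 661/8
d7 = 3071/8
endpoint = (645/8, -22)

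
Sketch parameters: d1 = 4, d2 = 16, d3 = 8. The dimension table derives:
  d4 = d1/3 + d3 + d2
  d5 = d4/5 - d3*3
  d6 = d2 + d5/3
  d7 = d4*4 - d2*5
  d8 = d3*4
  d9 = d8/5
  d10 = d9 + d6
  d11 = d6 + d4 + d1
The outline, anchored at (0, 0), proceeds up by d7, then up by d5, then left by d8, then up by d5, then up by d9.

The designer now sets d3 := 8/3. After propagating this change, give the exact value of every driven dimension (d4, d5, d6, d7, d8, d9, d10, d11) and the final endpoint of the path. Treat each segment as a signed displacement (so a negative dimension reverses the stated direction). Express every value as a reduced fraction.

Apply edit: d3 := 8/3
  d4 = d1/3 + d3 + d2 = 20
  d5 = d4/5 - d3*3 = -4
  d6 = d2 + d5/3 = 44/3
  d7 = d4*4 - d2*5 = 0
  d8 = d3*4 = 32/3
  d9 = d8/5 = 32/15
  d10 = d9 + d6 = 84/5
  d11 = d6 + d4 + d1 = 116/3
Walk from origin (0, 0):
  seg 1: up by d7 = 0 → (0, 0)
  seg 2: up by d5 = -4 → (0, -4)
  seg 3: left by d8 = 32/3 → (-32/3, -4)
  seg 4: up by d5 = -4 → (-32/3, -8)
  seg 5: up by d9 = 32/15 → (-32/3, -88/15)

d4 = 20
d5 = -4
d6 = 44/3
d7 = 0
d8 = 32/3
d9 = 32/15
d10 = 84/5
d11 = 116/3
endpoint = (-32/3, -88/15)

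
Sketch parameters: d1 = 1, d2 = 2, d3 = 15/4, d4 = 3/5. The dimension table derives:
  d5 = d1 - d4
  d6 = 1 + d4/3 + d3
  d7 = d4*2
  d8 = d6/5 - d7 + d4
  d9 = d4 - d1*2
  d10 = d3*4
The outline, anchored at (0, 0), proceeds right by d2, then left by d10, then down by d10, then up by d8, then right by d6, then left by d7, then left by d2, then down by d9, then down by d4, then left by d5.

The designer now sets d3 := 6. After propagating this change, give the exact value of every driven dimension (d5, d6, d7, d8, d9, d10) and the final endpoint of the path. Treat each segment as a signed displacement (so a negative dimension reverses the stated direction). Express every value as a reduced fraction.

d5 = 2/5
d6 = 36/5
d7 = 6/5
d8 = 21/25
d9 = -7/5
d10 = 24
endpoint = (-92/5, -559/25)

Apply edit: d3 := 6
  d5 = d1 - d4 = 2/5
  d6 = 1 + d4/3 + d3 = 36/5
  d7 = d4*2 = 6/5
  d8 = d6/5 - d7 + d4 = 21/25
  d9 = d4 - d1*2 = -7/5
  d10 = d3*4 = 24
Walk from origin (0, 0):
  seg 1: right by d2 = 2 → (2, 0)
  seg 2: left by d10 = 24 → (-22, 0)
  seg 3: down by d10 = 24 → (-22, -24)
  seg 4: up by d8 = 21/25 → (-22, -579/25)
  seg 5: right by d6 = 36/5 → (-74/5, -579/25)
  seg 6: left by d7 = 6/5 → (-16, -579/25)
  seg 7: left by d2 = 2 → (-18, -579/25)
  seg 8: down by d9 = -7/5 → (-18, -544/25)
  seg 9: down by d4 = 3/5 → (-18, -559/25)
  seg 10: left by d5 = 2/5 → (-92/5, -559/25)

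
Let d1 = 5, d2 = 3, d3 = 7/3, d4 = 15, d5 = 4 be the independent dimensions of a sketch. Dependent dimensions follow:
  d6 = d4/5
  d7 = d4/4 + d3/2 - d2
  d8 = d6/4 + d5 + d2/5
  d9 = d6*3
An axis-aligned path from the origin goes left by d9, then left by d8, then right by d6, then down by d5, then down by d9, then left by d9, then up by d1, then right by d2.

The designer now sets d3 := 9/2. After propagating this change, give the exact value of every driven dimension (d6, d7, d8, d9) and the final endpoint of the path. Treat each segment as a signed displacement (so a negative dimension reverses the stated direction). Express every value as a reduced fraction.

d6 = 3
d7 = 3
d8 = 107/20
d9 = 9
endpoint = (-347/20, -8)

Apply edit: d3 := 9/2
  d6 = d4/5 = 3
  d7 = d4/4 + d3/2 - d2 = 3
  d8 = d6/4 + d5 + d2/5 = 107/20
  d9 = d6*3 = 9
Walk from origin (0, 0):
  seg 1: left by d9 = 9 → (-9, 0)
  seg 2: left by d8 = 107/20 → (-287/20, 0)
  seg 3: right by d6 = 3 → (-227/20, 0)
  seg 4: down by d5 = 4 → (-227/20, -4)
  seg 5: down by d9 = 9 → (-227/20, -13)
  seg 6: left by d9 = 9 → (-407/20, -13)
  seg 7: up by d1 = 5 → (-407/20, -8)
  seg 8: right by d2 = 3 → (-347/20, -8)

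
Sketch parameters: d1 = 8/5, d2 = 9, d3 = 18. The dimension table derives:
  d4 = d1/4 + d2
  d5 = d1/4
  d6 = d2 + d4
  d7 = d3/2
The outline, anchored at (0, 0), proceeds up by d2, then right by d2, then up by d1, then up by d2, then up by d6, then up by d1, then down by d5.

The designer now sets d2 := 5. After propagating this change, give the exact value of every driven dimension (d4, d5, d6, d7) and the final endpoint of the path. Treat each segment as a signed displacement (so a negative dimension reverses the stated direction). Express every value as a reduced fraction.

Apply edit: d2 := 5
  d4 = d1/4 + d2 = 27/5
  d5 = d1/4 = 2/5
  d6 = d2 + d4 = 52/5
  d7 = d3/2 = 9
Walk from origin (0, 0):
  seg 1: up by d2 = 5 → (0, 5)
  seg 2: right by d2 = 5 → (5, 5)
  seg 3: up by d1 = 8/5 → (5, 33/5)
  seg 4: up by d2 = 5 → (5, 58/5)
  seg 5: up by d6 = 52/5 → (5, 22)
  seg 6: up by d1 = 8/5 → (5, 118/5)
  seg 7: down by d5 = 2/5 → (5, 116/5)

d4 = 27/5
d5 = 2/5
d6 = 52/5
d7 = 9
endpoint = (5, 116/5)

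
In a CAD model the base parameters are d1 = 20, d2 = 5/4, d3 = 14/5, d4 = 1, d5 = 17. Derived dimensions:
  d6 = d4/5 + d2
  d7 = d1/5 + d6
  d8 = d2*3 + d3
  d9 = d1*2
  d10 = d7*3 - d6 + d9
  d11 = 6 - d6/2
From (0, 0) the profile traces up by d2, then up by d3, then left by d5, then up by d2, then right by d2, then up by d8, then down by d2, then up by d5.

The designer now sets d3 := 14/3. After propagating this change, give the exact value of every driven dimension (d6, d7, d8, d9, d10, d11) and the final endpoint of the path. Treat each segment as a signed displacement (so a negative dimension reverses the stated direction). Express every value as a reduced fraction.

Apply edit: d3 := 14/3
  d6 = d4/5 + d2 = 29/20
  d7 = d1/5 + d6 = 109/20
  d8 = d2*3 + d3 = 101/12
  d9 = d1*2 = 40
  d10 = d7*3 - d6 + d9 = 549/10
  d11 = 6 - d6/2 = 211/40
Walk from origin (0, 0):
  seg 1: up by d2 = 5/4 → (0, 5/4)
  seg 2: up by d3 = 14/3 → (0, 71/12)
  seg 3: left by d5 = 17 → (-17, 71/12)
  seg 4: up by d2 = 5/4 → (-17, 43/6)
  seg 5: right by d2 = 5/4 → (-63/4, 43/6)
  seg 6: up by d8 = 101/12 → (-63/4, 187/12)
  seg 7: down by d2 = 5/4 → (-63/4, 43/3)
  seg 8: up by d5 = 17 → (-63/4, 94/3)

d6 = 29/20
d7 = 109/20
d8 = 101/12
d9 = 40
d10 = 549/10
d11 = 211/40
endpoint = (-63/4, 94/3)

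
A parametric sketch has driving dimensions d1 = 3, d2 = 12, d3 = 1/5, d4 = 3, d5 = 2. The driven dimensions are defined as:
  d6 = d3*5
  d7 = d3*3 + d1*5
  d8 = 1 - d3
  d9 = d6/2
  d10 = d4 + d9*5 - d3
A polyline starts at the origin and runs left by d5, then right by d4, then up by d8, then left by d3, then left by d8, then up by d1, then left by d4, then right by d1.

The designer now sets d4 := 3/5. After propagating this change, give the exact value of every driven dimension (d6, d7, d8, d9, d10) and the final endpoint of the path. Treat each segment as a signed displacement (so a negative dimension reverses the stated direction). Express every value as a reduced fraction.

Apply edit: d4 := 3/5
  d6 = d3*5 = 1
  d7 = d3*3 + d1*5 = 78/5
  d8 = 1 - d3 = 4/5
  d9 = d6/2 = 1/2
  d10 = d4 + d9*5 - d3 = 29/10
Walk from origin (0, 0):
  seg 1: left by d5 = 2 → (-2, 0)
  seg 2: right by d4 = 3/5 → (-7/5, 0)
  seg 3: up by d8 = 4/5 → (-7/5, 4/5)
  seg 4: left by d3 = 1/5 → (-8/5, 4/5)
  seg 5: left by d8 = 4/5 → (-12/5, 4/5)
  seg 6: up by d1 = 3 → (-12/5, 19/5)
  seg 7: left by d4 = 3/5 → (-3, 19/5)
  seg 8: right by d1 = 3 → (0, 19/5)

d6 = 1
d7 = 78/5
d8 = 4/5
d9 = 1/2
d10 = 29/10
endpoint = (0, 19/5)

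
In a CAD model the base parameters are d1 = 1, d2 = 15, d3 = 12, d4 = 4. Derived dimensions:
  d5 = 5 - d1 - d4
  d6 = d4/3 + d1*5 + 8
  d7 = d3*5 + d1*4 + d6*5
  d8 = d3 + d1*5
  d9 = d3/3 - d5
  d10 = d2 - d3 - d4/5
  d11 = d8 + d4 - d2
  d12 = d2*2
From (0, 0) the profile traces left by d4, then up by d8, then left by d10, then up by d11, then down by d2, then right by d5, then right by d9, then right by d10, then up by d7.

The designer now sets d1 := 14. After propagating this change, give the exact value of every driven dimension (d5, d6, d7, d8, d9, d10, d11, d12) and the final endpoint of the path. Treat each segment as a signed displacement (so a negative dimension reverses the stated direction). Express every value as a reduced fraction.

Apply edit: d1 := 14
  d5 = 5 - d1 - d4 = -13
  d6 = d4/3 + d1*5 + 8 = 238/3
  d7 = d3*5 + d1*4 + d6*5 = 1538/3
  d8 = d3 + d1*5 = 82
  d9 = d3/3 - d5 = 17
  d10 = d2 - d3 - d4/5 = 11/5
  d11 = d8 + d4 - d2 = 71
  d12 = d2*2 = 30
Walk from origin (0, 0):
  seg 1: left by d4 = 4 → (-4, 0)
  seg 2: up by d8 = 82 → (-4, 82)
  seg 3: left by d10 = 11/5 → (-31/5, 82)
  seg 4: up by d11 = 71 → (-31/5, 153)
  seg 5: down by d2 = 15 → (-31/5, 138)
  seg 6: right by d5 = -13 → (-96/5, 138)
  seg 7: right by d9 = 17 → (-11/5, 138)
  seg 8: right by d10 = 11/5 → (0, 138)
  seg 9: up by d7 = 1538/3 → (0, 1952/3)

d5 = -13
d6 = 238/3
d7 = 1538/3
d8 = 82
d9 = 17
d10 = 11/5
d11 = 71
d12 = 30
endpoint = (0, 1952/3)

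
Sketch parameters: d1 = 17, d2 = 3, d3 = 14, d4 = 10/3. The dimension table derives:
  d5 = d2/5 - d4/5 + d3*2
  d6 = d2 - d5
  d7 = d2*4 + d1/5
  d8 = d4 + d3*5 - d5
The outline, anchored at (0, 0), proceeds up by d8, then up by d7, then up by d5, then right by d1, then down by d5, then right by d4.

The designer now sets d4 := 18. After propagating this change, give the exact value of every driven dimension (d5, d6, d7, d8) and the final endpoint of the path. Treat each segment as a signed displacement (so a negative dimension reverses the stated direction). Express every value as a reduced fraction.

Apply edit: d4 := 18
  d5 = d2/5 - d4/5 + d3*2 = 25
  d6 = d2 - d5 = -22
  d7 = d2*4 + d1/5 = 77/5
  d8 = d4 + d3*5 - d5 = 63
Walk from origin (0, 0):
  seg 1: up by d8 = 63 → (0, 63)
  seg 2: up by d7 = 77/5 → (0, 392/5)
  seg 3: up by d5 = 25 → (0, 517/5)
  seg 4: right by d1 = 17 → (17, 517/5)
  seg 5: down by d5 = 25 → (17, 392/5)
  seg 6: right by d4 = 18 → (35, 392/5)

d5 = 25
d6 = -22
d7 = 77/5
d8 = 63
endpoint = (35, 392/5)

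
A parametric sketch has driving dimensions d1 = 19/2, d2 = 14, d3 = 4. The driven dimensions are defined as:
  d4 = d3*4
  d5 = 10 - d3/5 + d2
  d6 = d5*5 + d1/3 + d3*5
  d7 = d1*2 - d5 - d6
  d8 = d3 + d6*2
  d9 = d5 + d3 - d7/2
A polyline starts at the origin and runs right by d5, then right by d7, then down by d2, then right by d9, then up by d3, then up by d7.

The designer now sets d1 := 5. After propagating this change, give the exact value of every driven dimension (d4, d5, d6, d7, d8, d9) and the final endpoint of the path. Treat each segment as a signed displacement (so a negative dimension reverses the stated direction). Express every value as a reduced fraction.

d4 = 16
d5 = 116/5
d6 = 413/3
d7 = -2263/15
d8 = 838/3
d9 = 3079/30
endpoint = (-751/30, -2413/15)

Apply edit: d1 := 5
  d4 = d3*4 = 16
  d5 = 10 - d3/5 + d2 = 116/5
  d6 = d5*5 + d1/3 + d3*5 = 413/3
  d7 = d1*2 - d5 - d6 = -2263/15
  d8 = d3 + d6*2 = 838/3
  d9 = d5 + d3 - d7/2 = 3079/30
Walk from origin (0, 0):
  seg 1: right by d5 = 116/5 → (116/5, 0)
  seg 2: right by d7 = -2263/15 → (-383/3, 0)
  seg 3: down by d2 = 14 → (-383/3, -14)
  seg 4: right by d9 = 3079/30 → (-751/30, -14)
  seg 5: up by d3 = 4 → (-751/30, -10)
  seg 6: up by d7 = -2263/15 → (-751/30, -2413/15)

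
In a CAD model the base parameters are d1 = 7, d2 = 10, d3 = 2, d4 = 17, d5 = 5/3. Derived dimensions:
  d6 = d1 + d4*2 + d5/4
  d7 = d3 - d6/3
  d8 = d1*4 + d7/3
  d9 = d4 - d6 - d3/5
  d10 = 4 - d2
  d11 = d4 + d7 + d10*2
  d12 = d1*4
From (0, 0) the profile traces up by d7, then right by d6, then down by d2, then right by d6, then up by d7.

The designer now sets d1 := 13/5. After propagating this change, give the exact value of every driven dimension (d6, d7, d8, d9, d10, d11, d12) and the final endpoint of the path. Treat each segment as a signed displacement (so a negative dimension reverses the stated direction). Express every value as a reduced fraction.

Apply edit: d1 := 13/5
  d6 = d1 + d4*2 + d5/4 = 2221/60
  d7 = d3 - d6/3 = -1861/180
  d8 = d1*4 + d7/3 = 751/108
  d9 = d4 - d6 - d3/5 = -245/12
  d10 = 4 - d2 = -6
  d11 = d4 + d7 + d10*2 = -961/180
  d12 = d1*4 = 52/5
Walk from origin (0, 0):
  seg 1: up by d7 = -1861/180 → (0, -1861/180)
  seg 2: right by d6 = 2221/60 → (2221/60, -1861/180)
  seg 3: down by d2 = 10 → (2221/60, -3661/180)
  seg 4: right by d6 = 2221/60 → (2221/30, -3661/180)
  seg 5: up by d7 = -1861/180 → (2221/30, -2761/90)

d6 = 2221/60
d7 = -1861/180
d8 = 751/108
d9 = -245/12
d10 = -6
d11 = -961/180
d12 = 52/5
endpoint = (2221/30, -2761/90)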